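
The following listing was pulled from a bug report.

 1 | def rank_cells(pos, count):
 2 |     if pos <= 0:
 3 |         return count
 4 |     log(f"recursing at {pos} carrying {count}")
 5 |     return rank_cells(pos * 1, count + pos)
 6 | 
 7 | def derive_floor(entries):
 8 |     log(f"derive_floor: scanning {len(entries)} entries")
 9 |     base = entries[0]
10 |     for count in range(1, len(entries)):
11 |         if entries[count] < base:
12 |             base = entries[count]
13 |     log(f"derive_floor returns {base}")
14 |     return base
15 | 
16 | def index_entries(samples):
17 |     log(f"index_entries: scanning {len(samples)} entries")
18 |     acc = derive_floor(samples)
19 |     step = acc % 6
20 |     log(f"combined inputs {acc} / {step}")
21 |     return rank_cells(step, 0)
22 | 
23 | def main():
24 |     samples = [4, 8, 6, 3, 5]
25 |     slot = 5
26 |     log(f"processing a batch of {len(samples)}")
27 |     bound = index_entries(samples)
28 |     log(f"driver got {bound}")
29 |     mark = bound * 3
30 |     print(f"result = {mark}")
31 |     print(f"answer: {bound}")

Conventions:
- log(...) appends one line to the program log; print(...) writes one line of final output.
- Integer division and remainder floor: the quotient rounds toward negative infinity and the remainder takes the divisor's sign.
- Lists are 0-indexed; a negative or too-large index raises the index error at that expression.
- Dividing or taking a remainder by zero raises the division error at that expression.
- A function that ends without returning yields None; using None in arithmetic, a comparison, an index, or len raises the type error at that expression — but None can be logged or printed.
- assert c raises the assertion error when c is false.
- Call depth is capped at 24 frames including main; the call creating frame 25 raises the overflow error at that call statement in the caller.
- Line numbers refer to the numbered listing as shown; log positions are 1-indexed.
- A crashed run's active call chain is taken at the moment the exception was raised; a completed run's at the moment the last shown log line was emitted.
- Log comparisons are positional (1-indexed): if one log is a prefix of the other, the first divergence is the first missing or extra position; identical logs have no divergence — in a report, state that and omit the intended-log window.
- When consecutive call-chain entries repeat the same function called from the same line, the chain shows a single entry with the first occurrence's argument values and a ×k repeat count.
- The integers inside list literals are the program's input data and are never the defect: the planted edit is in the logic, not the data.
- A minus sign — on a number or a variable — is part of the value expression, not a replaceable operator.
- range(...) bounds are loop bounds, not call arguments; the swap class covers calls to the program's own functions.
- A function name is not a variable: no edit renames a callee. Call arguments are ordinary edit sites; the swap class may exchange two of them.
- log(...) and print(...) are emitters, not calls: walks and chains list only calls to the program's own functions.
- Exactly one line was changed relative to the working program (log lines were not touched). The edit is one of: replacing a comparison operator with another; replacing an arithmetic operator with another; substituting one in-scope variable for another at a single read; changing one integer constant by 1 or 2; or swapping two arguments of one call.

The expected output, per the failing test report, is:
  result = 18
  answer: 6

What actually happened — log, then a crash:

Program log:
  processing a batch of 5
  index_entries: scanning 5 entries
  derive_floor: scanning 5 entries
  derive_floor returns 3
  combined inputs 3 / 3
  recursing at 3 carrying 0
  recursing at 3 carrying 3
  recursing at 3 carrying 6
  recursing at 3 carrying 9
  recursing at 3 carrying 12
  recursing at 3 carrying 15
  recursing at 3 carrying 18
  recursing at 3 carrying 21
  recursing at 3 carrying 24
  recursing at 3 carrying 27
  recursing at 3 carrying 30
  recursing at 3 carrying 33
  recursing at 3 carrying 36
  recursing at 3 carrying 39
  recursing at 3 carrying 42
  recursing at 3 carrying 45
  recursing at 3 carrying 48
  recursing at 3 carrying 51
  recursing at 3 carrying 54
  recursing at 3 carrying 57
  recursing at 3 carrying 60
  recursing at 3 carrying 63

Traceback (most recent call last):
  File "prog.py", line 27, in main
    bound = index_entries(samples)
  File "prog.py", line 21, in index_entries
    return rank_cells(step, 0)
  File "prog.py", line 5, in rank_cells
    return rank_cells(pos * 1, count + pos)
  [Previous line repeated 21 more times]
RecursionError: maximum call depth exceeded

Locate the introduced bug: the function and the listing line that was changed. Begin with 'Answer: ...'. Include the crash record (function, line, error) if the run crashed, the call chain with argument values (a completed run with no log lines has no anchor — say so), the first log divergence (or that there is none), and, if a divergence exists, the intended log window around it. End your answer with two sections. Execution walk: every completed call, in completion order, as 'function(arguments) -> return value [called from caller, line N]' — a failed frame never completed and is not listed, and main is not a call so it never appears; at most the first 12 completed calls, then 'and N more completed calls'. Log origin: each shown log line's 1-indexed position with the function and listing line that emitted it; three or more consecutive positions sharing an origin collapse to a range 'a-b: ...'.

Answer: the defect is in rank_cells at line 5.
Key observation: Log line 7 is where behavior first shows: 'recursing at 3 carrying 3' appears instead of 'recursing at 2 carrying 3'.
Crash: rank_cells, line 5, RecursionError.
Call chain: main -> index_entries([4, 8, 6, 3, 5]) (called at line 27) -> rank_cells(3, 0) (called at line 21) -> rank_cells(3, 3) (called at line 5) ×21.
First divergence: position 7; shown 'recursing at 3 carrying 3' vs intended 'recursing at 2 carrying 3'.
Intended log window:
  5: combined inputs 3 / 3
  6: recursing at 3 carrying 0
  7: recursing at 2 carrying 3
  8: recursing at 1 carrying 5
Execution walk:
  derive_floor([4, 8, 6, 3, 5]) -> 3  [called from index_entries, line 18]
Log line origins:
  1: from main, line 26
  2: from index_entries, line 17
  3: from derive_floor, line 8
  4: from derive_floor, line 13
  5: from index_entries, line 20
  6-27: from rank_cells, line 4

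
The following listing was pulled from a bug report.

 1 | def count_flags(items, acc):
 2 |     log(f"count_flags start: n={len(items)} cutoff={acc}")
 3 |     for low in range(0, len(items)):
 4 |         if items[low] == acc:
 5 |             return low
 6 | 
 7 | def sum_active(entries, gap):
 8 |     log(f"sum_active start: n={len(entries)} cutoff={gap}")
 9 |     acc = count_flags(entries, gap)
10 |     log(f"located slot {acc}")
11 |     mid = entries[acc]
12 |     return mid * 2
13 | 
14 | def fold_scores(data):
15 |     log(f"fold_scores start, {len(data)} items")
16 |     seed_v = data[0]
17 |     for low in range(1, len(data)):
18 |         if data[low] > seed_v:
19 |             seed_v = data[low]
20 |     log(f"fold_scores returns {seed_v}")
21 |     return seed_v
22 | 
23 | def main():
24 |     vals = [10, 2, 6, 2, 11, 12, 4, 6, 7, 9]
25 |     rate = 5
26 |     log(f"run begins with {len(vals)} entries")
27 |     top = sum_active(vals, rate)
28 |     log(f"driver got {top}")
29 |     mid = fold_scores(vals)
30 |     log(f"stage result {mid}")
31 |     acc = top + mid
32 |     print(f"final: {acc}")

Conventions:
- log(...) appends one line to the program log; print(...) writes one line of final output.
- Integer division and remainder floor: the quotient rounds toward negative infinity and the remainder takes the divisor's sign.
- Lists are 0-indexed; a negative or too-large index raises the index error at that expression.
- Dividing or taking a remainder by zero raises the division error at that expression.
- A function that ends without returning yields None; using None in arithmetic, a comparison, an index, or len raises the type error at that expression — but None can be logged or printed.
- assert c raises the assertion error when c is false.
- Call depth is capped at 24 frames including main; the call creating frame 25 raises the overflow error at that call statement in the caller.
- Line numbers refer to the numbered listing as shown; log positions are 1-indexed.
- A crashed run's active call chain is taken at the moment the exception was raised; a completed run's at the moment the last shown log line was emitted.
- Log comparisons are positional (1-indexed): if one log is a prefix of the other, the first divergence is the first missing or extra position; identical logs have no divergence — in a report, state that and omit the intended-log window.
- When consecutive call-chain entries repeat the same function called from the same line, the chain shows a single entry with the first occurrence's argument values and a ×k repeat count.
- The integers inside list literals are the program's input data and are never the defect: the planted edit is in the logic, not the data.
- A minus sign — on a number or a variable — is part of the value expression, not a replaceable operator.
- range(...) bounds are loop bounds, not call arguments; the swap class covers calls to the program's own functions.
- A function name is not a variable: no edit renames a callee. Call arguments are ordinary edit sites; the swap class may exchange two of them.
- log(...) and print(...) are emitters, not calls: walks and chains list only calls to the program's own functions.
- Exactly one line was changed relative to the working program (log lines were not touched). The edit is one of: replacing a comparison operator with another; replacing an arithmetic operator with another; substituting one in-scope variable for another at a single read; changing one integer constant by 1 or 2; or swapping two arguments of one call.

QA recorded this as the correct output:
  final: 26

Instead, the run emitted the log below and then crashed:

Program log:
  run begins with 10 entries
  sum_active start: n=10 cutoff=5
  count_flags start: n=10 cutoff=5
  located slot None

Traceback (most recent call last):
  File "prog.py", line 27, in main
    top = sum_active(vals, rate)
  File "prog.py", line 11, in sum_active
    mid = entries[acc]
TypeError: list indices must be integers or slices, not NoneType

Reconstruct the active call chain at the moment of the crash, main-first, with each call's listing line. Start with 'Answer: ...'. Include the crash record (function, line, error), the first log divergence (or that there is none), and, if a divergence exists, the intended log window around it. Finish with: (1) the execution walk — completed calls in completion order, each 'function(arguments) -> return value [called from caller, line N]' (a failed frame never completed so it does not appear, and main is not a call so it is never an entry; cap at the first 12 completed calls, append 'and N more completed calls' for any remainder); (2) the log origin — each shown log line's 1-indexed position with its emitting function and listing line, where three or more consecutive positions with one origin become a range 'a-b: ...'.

Answer: main -> sum_active (called at line 27).
The tell: Everything matches until log position 2, which reads 'sum_active start: n=10 cutoff=5' in place of 'sum_active start: n=10 cutoff=7'.
Crash: sum_active, line 11, TypeError.
First divergence: position 2 — the shown line 'sum_active start: n=10 cutoff=5' should read 'sum_active start: n=10 cutoff=7'.
Intended log window:
  1: run begins with 10 entries
  2: sum_active start: n=10 cutoff=7
  3: count_flags start: n=10 cutoff=7
Execution walk:
  count_flags([10, 2, 6, 2, 11, 12, 4, 6, 7, 9], 5) -> None  [called from sum_active, line 9]
Log origin:
  1: from main, line 26
  2: from sum_active, line 8
  3: from count_flags, line 2
  4: from sum_active, line 10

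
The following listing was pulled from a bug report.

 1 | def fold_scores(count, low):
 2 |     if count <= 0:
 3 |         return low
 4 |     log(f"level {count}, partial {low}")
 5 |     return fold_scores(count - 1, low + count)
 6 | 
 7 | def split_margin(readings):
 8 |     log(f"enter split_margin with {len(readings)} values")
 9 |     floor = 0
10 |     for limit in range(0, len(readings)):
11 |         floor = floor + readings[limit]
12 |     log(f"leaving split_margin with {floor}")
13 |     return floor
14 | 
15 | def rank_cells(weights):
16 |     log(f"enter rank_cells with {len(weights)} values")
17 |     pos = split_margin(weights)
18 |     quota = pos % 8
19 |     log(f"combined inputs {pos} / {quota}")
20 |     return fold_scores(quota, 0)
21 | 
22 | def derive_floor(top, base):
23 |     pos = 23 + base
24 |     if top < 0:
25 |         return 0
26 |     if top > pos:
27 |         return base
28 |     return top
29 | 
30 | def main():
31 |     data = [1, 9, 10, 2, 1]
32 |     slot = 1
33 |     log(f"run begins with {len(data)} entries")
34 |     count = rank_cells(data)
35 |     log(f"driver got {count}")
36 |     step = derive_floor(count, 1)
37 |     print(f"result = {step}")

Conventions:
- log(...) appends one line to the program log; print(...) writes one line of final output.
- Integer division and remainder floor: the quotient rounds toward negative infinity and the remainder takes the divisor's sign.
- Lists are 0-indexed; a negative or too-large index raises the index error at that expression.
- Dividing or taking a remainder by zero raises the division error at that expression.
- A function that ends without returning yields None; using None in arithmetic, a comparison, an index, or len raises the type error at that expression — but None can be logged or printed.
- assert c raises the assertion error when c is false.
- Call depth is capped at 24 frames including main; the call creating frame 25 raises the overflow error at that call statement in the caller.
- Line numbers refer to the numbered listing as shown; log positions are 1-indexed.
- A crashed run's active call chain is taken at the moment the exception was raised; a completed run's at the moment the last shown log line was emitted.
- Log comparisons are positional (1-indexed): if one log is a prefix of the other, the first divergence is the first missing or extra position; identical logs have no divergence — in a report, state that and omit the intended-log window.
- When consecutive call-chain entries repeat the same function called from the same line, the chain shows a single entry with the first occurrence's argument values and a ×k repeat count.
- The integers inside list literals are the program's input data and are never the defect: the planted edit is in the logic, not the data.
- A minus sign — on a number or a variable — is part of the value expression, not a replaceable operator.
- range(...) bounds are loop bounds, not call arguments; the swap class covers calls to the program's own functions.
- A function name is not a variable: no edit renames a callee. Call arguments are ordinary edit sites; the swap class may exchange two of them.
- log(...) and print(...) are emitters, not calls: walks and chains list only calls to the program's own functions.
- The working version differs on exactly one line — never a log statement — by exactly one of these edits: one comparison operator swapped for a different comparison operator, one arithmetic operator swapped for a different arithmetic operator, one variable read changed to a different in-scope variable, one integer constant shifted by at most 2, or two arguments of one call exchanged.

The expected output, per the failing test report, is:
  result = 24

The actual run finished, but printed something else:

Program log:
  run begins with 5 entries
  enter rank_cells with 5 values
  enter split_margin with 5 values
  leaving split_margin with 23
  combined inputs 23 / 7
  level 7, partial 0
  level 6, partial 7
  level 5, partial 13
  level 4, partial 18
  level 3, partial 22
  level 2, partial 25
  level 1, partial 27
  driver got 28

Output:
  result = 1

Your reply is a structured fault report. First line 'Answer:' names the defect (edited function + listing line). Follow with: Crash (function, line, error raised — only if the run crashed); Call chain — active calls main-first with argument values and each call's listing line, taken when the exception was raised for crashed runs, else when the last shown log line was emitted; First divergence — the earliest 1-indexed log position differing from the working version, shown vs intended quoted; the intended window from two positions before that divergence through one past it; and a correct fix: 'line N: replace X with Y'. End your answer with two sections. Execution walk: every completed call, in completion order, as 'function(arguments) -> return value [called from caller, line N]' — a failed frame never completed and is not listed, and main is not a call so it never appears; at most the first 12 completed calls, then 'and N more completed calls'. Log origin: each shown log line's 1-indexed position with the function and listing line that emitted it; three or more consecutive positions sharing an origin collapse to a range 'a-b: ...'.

Answer: the defect is in derive_floor at line 27.
Core observation: The logs agree in full; only the final output differs.
Call chain: main.
First divergence: none — the logs agree in full.
Execution walk:
  split_margin([1, 9, 10, 2, 1]) -> 23  [called from rank_cells, line 17]
  fold_scores(0, 28) -> 28  [called from fold_scores, line 5]
  fold_scores(1, 27) -> 28  [called from fold_scores, line 5]
  fold_scores(2, 25) -> 28  [called from fold_scores, line 5]
  fold_scores(3, 22) -> 28  [called from fold_scores, line 5]
  fold_scores(4, 18) -> 28  [called from fold_scores, line 5]
  fold_scores(5, 13) -> 28  [called from fold_scores, line 5]
  fold_scores(6, 7) -> 28  [called from fold_scores, line 5]
  fold_scores(7, 0) -> 28  [called from rank_cells, line 20]
  rank_cells([1, 9, 10, 2, 1]) -> 28  [called from main, line 34]
  derive_floor(28, 1) -> 1  [called from main, line 36]
Log line origins:
  1: emitted by main (line 33)
  2: emitted by rank_cells (line 16)
  3: emitted by split_margin (line 8)
  4: emitted by split_margin (line 12)
  5: emitted by rank_cells (line 19)
  6-12: emitted by fold_scores (line 4)
  13: emitted by main (line 35)
A correct fix: line 27: replace `base` with `pos`.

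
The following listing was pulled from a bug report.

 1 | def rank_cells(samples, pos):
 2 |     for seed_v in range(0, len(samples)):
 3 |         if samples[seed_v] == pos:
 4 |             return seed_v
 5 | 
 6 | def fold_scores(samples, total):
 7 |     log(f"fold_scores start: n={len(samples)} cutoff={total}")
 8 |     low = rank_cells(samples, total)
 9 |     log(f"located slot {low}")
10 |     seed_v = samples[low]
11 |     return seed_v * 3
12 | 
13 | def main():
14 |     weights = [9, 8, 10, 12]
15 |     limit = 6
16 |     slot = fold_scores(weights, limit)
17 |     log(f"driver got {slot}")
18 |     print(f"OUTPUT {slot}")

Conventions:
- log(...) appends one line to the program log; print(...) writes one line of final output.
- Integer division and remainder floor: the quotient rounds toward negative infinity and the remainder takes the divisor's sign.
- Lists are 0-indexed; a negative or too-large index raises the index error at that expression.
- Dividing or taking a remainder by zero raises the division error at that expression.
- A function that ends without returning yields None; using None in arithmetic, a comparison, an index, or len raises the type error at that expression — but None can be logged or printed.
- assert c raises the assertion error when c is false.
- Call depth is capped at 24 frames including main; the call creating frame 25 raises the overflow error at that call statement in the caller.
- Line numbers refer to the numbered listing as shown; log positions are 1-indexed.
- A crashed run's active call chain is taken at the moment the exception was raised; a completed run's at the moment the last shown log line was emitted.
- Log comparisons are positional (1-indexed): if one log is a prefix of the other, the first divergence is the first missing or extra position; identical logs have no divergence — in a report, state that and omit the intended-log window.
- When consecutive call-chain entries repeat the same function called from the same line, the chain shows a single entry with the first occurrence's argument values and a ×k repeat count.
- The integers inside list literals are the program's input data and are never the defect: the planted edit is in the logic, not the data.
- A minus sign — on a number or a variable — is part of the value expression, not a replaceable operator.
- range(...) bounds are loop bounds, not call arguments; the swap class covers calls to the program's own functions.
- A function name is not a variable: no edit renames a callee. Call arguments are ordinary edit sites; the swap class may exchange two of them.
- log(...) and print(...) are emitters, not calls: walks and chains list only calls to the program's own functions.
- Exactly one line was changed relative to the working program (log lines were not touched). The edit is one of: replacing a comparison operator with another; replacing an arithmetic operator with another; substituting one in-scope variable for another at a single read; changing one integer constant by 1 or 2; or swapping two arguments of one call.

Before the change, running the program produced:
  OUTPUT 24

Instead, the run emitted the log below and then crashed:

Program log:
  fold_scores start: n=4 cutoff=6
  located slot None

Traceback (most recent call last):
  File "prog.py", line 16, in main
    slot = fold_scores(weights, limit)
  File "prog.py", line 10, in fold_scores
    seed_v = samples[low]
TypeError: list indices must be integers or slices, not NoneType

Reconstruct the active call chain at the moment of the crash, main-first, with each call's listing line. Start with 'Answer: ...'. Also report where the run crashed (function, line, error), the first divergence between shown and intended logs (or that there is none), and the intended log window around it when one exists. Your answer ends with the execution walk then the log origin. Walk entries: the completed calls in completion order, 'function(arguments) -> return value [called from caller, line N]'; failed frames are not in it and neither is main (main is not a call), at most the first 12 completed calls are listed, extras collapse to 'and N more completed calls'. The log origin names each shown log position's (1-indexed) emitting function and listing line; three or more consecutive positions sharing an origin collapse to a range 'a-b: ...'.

Answer: main -> fold_scores (called at line 16).
Core observation: Log line 1 is where behavior first shows: 'fold_scores start: n=4 cutoff=6' appears instead of 'fold_scores start: n=4 cutoff=8'.
Crash: fold_scores, line 10, TypeError.
First divergence: position 1; shown 'fold_scores start: n=4 cutoff=6' vs intended 'fold_scores start: n=4 cutoff=8'.
Intended log window:
  1: fold_scores start: n=4 cutoff=8
  2: located slot 1
Execution walk:
  rank_cells([9, 8, 10, 12], 6) -> None  [called from fold_scores, line 8]
Log line origins:
  1: logged in fold_scores at line 7
  2: logged in fold_scores at line 9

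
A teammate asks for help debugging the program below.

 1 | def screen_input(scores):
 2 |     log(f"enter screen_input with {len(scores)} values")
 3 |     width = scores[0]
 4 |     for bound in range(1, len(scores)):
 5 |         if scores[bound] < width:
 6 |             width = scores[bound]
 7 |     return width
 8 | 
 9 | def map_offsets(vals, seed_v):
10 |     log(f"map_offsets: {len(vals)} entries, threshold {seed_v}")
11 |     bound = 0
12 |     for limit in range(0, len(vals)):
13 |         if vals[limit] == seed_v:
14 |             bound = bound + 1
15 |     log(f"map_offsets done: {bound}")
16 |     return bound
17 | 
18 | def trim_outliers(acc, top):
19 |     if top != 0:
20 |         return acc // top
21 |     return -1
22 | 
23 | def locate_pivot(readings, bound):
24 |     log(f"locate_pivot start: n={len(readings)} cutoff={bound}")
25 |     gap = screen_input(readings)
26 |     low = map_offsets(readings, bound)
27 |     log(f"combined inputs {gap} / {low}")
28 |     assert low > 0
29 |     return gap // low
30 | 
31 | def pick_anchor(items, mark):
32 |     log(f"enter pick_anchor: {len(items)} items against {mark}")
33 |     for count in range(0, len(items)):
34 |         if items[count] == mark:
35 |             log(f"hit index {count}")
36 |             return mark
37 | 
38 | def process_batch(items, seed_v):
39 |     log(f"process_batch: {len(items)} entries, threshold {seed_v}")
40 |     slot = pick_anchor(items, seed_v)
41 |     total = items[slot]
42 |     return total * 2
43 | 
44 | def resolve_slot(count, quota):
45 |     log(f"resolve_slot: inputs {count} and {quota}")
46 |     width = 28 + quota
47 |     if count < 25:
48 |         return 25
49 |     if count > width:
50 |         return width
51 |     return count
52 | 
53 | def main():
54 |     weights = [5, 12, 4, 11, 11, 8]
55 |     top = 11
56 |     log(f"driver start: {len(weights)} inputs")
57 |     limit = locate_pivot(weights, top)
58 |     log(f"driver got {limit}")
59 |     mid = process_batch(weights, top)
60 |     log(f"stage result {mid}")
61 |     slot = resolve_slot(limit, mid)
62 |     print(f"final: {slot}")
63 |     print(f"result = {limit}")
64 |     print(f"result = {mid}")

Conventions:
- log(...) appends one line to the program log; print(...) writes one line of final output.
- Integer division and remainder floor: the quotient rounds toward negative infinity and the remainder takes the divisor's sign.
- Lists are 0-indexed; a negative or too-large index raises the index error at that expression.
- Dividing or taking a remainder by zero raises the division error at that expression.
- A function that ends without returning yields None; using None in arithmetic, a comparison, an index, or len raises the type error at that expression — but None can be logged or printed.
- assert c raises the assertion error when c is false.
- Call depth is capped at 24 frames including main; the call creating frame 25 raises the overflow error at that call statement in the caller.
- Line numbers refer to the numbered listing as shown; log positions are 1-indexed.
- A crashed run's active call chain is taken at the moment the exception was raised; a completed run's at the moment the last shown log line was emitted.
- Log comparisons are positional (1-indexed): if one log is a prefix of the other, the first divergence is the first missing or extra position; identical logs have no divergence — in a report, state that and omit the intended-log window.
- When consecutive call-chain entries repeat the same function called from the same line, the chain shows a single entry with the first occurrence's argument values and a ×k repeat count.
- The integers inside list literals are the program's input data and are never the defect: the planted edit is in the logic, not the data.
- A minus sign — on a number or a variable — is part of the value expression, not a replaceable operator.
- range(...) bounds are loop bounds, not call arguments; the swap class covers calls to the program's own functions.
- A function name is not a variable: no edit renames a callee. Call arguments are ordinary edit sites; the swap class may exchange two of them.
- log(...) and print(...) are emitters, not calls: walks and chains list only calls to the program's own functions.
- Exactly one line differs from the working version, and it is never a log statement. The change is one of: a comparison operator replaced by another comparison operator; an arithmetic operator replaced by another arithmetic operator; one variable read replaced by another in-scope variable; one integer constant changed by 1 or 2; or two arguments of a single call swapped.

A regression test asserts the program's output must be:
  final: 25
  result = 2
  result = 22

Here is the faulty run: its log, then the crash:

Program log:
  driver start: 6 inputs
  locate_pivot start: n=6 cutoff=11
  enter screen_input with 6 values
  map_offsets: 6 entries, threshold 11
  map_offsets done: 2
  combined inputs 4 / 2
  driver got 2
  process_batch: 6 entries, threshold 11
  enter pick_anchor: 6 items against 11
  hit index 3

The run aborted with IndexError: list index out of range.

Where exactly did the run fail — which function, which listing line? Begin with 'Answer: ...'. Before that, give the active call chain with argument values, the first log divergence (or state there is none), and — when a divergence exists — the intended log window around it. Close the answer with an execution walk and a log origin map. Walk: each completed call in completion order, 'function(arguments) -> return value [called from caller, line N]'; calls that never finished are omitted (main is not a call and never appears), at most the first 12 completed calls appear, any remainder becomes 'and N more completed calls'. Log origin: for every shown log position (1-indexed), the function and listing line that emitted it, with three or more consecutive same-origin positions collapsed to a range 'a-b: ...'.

Answer: the error was raised in process_batch, line 41.
Key observation: A complete run would log 'stage result 22' next, but this one stopped at 10 lines.
Call chain: main -> process_batch([5, 12, 4, 11, 11, 8], 11) (called at line 59).
First divergence: position 11 — the faulty run's log ends after 10 lines; the working version continues with 'stage result 22'.
Intended log window:
  9: enter pick_anchor: 6 items against 11
  10: hit index 3
  11: stage result 22
  12: resolve_slot: inputs 2 and 22
Execution walk:
  screen_input([5, 12, 4, 11, 11, 8]) -> 4  [called from locate_pivot, line 25]
  map_offsets([5, 12, 4, 11, 11, 8], 11) -> 2  [called from locate_pivot, line 26]
  locate_pivot([5, 12, 4, 11, 11, 8], 11) -> 2  [called from main, line 57]
  pick_anchor([5, 12, 4, 11, 11, 8], 11) -> 11  [called from process_batch, line 40]
Log line origins:
  1: logged in main at line 56
  2: logged in locate_pivot at line 24
  3: logged in screen_input at line 2
  4: logged in map_offsets at line 10
  5: logged in map_offsets at line 15
  6: logged in locate_pivot at line 27
  7: logged in main at line 58
  8: logged in process_batch at line 39
  9: logged in pick_anchor at line 32
  10: logged in pick_anchor at line 35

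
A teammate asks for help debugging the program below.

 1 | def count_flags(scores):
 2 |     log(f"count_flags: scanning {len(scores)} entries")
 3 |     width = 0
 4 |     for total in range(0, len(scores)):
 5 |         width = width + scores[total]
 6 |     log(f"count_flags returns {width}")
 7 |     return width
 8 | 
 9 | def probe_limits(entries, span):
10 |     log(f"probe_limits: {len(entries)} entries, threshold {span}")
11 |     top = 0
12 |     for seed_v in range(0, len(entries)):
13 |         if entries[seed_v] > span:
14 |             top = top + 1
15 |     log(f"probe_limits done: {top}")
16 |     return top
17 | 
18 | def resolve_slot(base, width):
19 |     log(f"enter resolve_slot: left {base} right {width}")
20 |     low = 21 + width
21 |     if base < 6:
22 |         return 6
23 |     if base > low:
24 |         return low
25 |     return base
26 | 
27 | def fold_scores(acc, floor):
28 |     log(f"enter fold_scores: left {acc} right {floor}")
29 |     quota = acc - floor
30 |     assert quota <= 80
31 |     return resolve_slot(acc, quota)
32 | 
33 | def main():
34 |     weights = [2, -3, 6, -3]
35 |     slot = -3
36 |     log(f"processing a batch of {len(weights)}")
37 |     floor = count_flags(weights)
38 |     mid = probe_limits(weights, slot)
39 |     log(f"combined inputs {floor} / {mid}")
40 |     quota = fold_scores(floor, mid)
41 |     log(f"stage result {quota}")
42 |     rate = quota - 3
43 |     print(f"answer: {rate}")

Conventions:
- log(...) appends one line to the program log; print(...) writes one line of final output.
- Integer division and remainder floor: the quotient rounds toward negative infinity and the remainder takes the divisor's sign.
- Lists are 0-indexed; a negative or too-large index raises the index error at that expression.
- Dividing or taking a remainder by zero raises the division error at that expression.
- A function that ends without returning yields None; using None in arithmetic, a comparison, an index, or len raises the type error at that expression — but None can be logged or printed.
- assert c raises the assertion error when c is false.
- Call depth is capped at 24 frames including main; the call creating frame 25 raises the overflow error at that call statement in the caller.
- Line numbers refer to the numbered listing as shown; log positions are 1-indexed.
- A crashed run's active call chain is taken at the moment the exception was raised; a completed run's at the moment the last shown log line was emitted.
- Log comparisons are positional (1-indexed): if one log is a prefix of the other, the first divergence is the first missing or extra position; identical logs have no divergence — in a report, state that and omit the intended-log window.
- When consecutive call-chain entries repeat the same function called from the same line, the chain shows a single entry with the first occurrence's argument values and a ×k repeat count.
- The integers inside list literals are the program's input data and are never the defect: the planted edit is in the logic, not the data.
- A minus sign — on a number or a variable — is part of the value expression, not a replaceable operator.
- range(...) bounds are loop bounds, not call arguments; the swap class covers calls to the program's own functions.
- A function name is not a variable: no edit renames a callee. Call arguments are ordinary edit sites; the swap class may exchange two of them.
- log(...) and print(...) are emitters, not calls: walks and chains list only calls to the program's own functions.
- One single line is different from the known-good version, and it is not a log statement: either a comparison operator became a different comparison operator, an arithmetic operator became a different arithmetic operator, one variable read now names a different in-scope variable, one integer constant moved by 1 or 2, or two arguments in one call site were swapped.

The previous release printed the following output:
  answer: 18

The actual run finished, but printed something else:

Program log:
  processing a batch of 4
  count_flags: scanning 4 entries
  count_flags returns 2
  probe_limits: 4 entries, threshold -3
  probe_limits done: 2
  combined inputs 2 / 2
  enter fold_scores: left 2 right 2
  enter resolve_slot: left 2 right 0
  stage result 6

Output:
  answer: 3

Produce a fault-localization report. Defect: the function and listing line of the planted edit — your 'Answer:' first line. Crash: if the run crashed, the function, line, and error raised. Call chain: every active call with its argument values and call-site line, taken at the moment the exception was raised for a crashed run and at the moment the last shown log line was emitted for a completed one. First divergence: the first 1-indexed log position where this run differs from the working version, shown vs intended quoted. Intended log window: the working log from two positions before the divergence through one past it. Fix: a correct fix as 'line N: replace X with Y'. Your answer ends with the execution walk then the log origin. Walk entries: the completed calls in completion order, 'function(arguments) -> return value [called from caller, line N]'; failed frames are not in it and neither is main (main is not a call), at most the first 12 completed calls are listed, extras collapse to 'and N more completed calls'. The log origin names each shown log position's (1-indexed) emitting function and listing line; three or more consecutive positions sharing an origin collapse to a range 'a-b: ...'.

Answer: the defect is in main at line 42.
Key observation: The two runs log identically and part ways only at the printed values.
Call chain: main.
First divergence: none — the logs agree in full.
Execution walk:
  count_flags([2, -3, 6, -3]) -> 2  [called from main, line 37]
  probe_limits([2, -3, 6, -3], -3) -> 2  [called from main, line 38]
  resolve_slot(2, 0) -> 6  [called from fold_scores, line 31]
  fold_scores(2, 2) -> 6  [called from main, line 40]
Log origins:
  1: emitted by main (line 36)
  2: emitted by count_flags (line 2)
  3: emitted by count_flags (line 6)
  4: emitted by probe_limits (line 10)
  5: emitted by probe_limits (line 15)
  6: emitted by main (line 39)
  7: emitted by fold_scores (line 28)
  8: emitted by resolve_slot (line 19)
  9: emitted by main (line 41)
A correct fix: line 42: replace `-` with `*`.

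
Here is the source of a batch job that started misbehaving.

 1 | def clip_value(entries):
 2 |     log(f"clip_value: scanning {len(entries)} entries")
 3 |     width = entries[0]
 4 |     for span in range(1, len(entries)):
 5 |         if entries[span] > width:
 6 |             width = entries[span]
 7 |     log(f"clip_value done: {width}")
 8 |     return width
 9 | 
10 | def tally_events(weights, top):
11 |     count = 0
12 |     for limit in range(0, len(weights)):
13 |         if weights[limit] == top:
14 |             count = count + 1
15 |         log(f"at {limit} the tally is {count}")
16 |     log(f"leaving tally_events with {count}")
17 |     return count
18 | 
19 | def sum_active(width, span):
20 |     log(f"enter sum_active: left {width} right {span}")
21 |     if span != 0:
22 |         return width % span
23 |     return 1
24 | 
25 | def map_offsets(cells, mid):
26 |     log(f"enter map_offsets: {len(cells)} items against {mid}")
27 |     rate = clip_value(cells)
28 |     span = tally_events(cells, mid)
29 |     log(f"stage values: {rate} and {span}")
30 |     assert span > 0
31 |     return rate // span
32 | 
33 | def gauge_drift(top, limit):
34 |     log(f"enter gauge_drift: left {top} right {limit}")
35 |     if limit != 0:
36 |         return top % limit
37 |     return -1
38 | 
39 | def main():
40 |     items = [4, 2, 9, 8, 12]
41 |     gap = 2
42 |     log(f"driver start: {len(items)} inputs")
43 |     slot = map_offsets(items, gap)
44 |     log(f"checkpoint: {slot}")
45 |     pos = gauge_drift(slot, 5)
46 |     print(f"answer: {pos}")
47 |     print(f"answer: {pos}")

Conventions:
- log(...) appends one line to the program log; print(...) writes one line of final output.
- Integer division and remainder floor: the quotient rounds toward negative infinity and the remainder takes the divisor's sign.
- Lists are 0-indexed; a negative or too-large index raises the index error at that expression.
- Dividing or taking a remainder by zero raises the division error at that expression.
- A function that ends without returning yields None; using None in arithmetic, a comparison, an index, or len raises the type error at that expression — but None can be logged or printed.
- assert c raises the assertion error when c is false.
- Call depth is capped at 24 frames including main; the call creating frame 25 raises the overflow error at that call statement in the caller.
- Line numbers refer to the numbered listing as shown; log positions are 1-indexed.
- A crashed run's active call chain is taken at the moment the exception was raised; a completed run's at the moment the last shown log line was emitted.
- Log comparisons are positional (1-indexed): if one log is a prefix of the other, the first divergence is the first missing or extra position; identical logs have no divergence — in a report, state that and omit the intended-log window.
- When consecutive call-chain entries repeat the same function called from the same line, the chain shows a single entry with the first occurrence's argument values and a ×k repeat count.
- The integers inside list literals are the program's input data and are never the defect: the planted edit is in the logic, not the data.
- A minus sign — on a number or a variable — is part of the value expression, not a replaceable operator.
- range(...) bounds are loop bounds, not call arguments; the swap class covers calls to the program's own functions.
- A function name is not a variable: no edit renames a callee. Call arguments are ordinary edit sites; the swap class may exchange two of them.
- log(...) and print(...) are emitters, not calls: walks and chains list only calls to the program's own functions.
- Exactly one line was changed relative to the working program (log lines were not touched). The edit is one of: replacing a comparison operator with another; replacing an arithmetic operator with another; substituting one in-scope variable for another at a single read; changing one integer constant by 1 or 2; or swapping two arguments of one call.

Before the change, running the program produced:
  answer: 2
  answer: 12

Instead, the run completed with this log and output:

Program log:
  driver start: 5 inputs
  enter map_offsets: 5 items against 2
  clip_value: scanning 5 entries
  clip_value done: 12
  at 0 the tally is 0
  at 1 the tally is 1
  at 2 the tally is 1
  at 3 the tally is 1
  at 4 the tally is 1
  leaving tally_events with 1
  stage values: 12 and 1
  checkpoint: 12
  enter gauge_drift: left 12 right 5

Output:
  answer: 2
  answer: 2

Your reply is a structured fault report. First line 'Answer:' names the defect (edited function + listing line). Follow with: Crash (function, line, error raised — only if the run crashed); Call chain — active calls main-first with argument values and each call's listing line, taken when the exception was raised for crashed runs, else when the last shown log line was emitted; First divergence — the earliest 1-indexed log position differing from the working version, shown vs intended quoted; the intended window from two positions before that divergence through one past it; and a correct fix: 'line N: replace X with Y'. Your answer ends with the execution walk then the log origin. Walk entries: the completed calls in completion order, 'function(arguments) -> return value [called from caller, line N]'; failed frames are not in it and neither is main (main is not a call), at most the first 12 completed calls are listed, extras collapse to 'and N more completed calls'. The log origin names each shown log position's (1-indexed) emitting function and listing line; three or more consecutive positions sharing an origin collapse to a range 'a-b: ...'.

Answer: the defect is in main at line 47.
Key observation: The logs agree in full; only the final output differs.
Call chain: main -> gauge_drift(12, 5) (called at line 45).
First divergence: there is none — every log position agrees.
Execution walk:
  clip_value([4, 2, 9, 8, 12]) -> 12  [called from map_offsets, line 27]
  tally_events([4, 2, 9, 8, 12], 2) -> 1  [called from map_offsets, line 28]
  map_offsets([4, 2, 9, 8, 12], 2) -> 12  [called from main, line 43]
  gauge_drift(12, 5) -> 2  [called from main, line 45]
Log origins:
  1: logged in main at line 42
  2: logged in map_offsets at line 26
  3: logged in clip_value at line 2
  4: logged in clip_value at line 7
  5-9: logged in tally_events at line 15
  10: logged in tally_events at line 16
  11: logged in map_offsets at line 29
  12: logged in main at line 44
  13: logged in gauge_drift at line 34
A correct fix: line 47: replace `pos` with `slot`.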